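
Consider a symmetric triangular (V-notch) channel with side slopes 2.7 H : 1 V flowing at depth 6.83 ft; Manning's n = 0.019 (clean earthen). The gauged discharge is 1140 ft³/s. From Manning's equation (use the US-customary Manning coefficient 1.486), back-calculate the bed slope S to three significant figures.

A = z·y² = 2.7×6.83² = 126.0 ft²
P = 2y√(1+z²) = 2×6.83×√(1+2.7²) = 39.33 ft
R = A/P = 126.0/39.33 = 3.202 ft
S = (Q·n / (1.486·A·R^(2/3)))² = (1140×0.019 / (1.486×126.0×2.173))² = 0.002837

0.00284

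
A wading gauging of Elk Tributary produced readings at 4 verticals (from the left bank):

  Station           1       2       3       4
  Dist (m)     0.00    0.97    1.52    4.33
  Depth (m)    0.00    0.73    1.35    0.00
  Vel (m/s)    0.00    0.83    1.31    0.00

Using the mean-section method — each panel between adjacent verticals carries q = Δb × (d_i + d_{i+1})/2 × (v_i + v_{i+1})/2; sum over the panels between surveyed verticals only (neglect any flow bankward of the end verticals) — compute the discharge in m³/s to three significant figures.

2.00 m³/s

Panel 1-2: Δb = 0.97 m, d̄ = (0.00+0.73)/2 = 0.365, v̄ = (0.00+0.83)/2 = 0.415 → q = 0.97×0.365×0.415 = 0.1469 m³/s
Panel 2-3: Δb = 0.55 m, d̄ = (0.73+1.35)/2 = 1.04, v̄ = (0.83+1.31)/2 = 1.07 → q = 0.55×1.04×1.07 = 0.6120 m³/s
Panel 3-4: Δb = 2.81 m, d̄ = (1.35+0.00)/2 = 0.675, v̄ = (1.31+0.00)/2 = 0.655 → q = 2.81×0.675×0.655 = 1.242 m³/s
Q = Σ q = 2.001 m³/s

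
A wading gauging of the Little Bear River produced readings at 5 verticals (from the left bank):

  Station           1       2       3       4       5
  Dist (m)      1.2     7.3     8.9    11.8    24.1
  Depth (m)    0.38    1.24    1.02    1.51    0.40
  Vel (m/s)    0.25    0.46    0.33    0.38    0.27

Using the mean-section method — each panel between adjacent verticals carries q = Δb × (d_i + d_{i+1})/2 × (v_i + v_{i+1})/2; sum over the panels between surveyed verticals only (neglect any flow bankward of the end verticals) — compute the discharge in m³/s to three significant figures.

7.59 m³/s

Panel 1-2: Δb = 6.1 m, d̄ = (0.38+1.24)/2 = 0.81, v̄ = (0.25+0.46)/2 = 0.355 → q = 6.1×0.81×0.355 = 1.754 m³/s
Panel 2-3: Δb = 1.6 m, d̄ = (1.24+1.02)/2 = 1.13, v̄ = (0.46+0.33)/2 = 0.395 → q = 1.6×1.13×0.395 = 0.7142 m³/s
Panel 3-4: Δb = 2.9 m, d̄ = (1.02+1.51)/2 = 1.265, v̄ = (0.33+0.38)/2 = 0.355 → q = 2.9×1.265×0.355 = 1.302 m³/s
Panel 4-5: Δb = 12.3 m, d̄ = (1.51+0.40)/2 = 0.955, v̄ = (0.38+0.27)/2 = 0.325 → q = 12.3×0.955×0.325 = 3.818 m³/s
Q = Σ q = 7.588 m³/s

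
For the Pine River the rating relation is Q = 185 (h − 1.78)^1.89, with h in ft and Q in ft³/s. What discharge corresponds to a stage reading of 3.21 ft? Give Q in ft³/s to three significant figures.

364 ft³/s

Q = 185 × (3.21 − 1.78)^1.89 = 185 × 1.43^1.89 = 363.7 ft³/s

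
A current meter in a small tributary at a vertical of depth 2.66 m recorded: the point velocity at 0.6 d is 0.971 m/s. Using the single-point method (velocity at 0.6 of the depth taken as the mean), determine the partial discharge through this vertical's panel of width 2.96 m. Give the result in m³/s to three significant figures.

7.65 m³/s

v̄ = v₀.₆ = 0.971 m/s
q = v̄ × d × w = 0.9710 × 2.66 × 2.96 = 7.645 m³/s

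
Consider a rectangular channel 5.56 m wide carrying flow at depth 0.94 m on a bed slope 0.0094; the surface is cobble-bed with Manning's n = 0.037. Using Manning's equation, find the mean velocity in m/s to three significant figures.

2.07 m/s

A = b·y = 5.56 × 0.94 = 5.226 m²
P = b + 2y = 5.56 + 2×0.94 = 7.440 m
R = A/P = 5.226/7.440 = 0.7025 m
Q = (1/n)·A·R^(2/3)·S^(1/2) = (1/0.037) × 5.226 × 0.7025^(2/3) × 0.0094^(1/2) = 10.82 m³/s
V = Q/A = 10.82/5.226 = 2.071 m/s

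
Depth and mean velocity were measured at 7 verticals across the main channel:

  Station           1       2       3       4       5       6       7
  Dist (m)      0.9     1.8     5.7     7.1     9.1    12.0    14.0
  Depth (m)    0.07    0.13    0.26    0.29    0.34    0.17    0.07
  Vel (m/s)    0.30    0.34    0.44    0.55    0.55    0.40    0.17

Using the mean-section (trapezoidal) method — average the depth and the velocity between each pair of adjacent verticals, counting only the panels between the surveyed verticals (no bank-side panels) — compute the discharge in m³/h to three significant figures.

Panel 1-2: Δb = 0.9 m, d̄ = (0.07+0.13)/2 = 0.1, v̄ = (0.30+0.34)/2 = 0.32 → q = 0.9×0.1×0.32 = 0.02880 m³/s
Panel 2-3: Δb = 3.9 m, d̄ = (0.13+0.26)/2 = 0.195, v̄ = (0.34+0.44)/2 = 0.39 → q = 3.9×0.195×0.39 = 0.2966 m³/s
Panel 3-4: Δb = 1.4 m, d̄ = (0.26+0.29)/2 = 0.275, v̄ = (0.44+0.55)/2 = 0.495 → q = 1.4×0.275×0.495 = 0.1906 m³/s
Panel 4-5: Δb = 2 m, d̄ = (0.29+0.34)/2 = 0.315, v̄ = (0.55+0.55)/2 = 0.55 → q = 2×0.315×0.55 = 0.3465 m³/s
Panel 5-6: Δb = 2.9 m, d̄ = (0.34+0.17)/2 = 0.255, v̄ = (0.55+0.40)/2 = 0.475 → q = 2.9×0.255×0.475 = 0.3513 m³/s
Panel 6-7: Δb = 2 m, d̄ = (0.17+0.07)/2 = 0.12, v̄ = (0.40+0.17)/2 = 0.285 → q = 2×0.12×0.285 = 0.06840 m³/s
Q = Σ q = 1.282 m³/s
= 1.282 × 3600 = 4616 m³/h

4620 m³/h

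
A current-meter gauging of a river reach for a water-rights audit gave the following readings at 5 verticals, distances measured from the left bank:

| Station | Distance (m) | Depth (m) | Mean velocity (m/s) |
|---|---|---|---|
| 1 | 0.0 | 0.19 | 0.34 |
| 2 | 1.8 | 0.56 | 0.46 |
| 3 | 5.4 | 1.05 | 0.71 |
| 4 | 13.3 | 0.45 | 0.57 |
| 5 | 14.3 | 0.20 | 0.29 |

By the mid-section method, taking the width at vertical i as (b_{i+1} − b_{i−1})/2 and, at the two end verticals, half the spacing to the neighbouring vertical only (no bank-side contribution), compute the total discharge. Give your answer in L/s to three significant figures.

6210 L/s

w_1 = (1.8 − 0.0)/2 = 0.9 m; q_1 = 0.34 × 0.19 × 0.9 = 0.05814 m³/s
w_2 = (5.4 − 0.0)/2 = 2.7 m; q_2 = 0.46 × 0.56 × 2.7 = 0.6955 m³/s
w_3 = (13.3 − 1.8)/2 = 5.75 m; q_3 = 0.71 × 1.05 × 5.75 = 4.287 m³/s
w_4 = (14.3 − 5.4)/2 = 4.45 m; q_4 = 0.57 × 0.45 × 4.45 = 1.141 m³/s
w_5 = (14.3 − 13.3)/2 = 0.5 m; q_5 = 0.29 × 0.20 × 0.5 = 0.02900 m³/s
Q = Σ qᵢ = 6.211 m³/s
= 6.211 × 1000 = 6211 L/s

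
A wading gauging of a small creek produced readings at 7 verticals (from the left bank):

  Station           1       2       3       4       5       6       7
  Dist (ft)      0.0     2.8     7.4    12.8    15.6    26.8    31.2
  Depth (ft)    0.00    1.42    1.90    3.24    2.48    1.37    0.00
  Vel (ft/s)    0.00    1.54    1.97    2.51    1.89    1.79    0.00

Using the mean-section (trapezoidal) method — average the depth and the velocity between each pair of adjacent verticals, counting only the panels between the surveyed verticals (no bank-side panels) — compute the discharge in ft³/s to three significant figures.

Panel 1-2: Δb = 2.8 ft, d̄ = (0.00+1.42)/2 = 0.71, v̄ = (0.00+1.54)/2 = 0.77 → q = 2.8×0.71×0.77 = 1.531 ft³/s
Panel 2-3: Δb = 4.6 ft, d̄ = (1.42+1.90)/2 = 1.66, v̄ = (1.54+1.97)/2 = 1.755 → q = 4.6×1.66×1.755 = 13.40 ft³/s
Panel 3-4: Δb = 5.4 ft, d̄ = (1.90+3.24)/2 = 2.57, v̄ = (1.97+2.51)/2 = 2.24 → q = 5.4×2.57×2.24 = 31.09 ft³/s
Panel 4-5: Δb = 2.8 ft, d̄ = (3.24+2.48)/2 = 2.86, v̄ = (2.51+1.89)/2 = 2.2 → q = 2.8×2.86×2.2 = 17.62 ft³/s
Panel 5-6: Δb = 11.2 ft, d̄ = (2.48+1.37)/2 = 1.925, v̄ = (1.89+1.79)/2 = 1.84 → q = 11.2×1.925×1.84 = 39.67 ft³/s
Panel 6-7: Δb = 4.4 ft, d̄ = (1.37+0.00)/2 = 0.685, v̄ = (1.79+0.00)/2 = 0.895 → q = 4.4×0.685×0.895 = 2.698 ft³/s
Q = Σ q = 106.0 ft³/s

106 ft³/s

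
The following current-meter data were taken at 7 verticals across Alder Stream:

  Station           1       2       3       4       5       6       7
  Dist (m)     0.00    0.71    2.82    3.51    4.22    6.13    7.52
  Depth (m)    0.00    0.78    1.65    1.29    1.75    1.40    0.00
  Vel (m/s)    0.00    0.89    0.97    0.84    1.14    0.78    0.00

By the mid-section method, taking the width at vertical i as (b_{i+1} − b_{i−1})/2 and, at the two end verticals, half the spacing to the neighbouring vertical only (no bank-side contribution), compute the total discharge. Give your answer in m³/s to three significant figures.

8.39 m³/s

w_2 = (2.82 − 0.00)/2 = 1.41 m; q_2 = 0.89 × 0.78 × 1.41 = 0.9788 m³/s
w_3 = (3.51 − 0.71)/2 = 1.4 m; q_3 = 0.97 × 1.65 × 1.4 = 2.241 m³/s
w_4 = (4.22 − 2.82)/2 = 0.7 m; q_4 = 0.84 × 1.29 × 0.7 = 0.7585 m³/s
w_5 = (6.13 − 3.51)/2 = 1.31 m; q_5 = 1.14 × 1.75 × 1.31 = 2.613 m³/s
w_6 = (7.52 − 4.22)/2 = 1.65 m; q_6 = 0.78 × 1.40 × 1.65 = 1.802 m³/s
Stations 1, 7 contribute zero (depth or velocity is 0).
Q = Σ qᵢ = 8.393 m³/s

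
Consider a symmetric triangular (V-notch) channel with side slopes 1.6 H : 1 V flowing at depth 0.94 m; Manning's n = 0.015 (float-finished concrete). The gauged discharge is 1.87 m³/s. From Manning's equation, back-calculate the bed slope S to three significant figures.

0.00134

A = z·y² = 1.6×0.94² = 1.414 m²
P = 2y√(1+z²) = 2×0.94×√(1+1.6²) = 3.547 m
R = A/P = 1.414/3.547 = 0.3986 m
S = (Q·n / (1·A·R^(2/3)))² = (1.87×0.015 / (1×1.414×0.5416))² = 0.001342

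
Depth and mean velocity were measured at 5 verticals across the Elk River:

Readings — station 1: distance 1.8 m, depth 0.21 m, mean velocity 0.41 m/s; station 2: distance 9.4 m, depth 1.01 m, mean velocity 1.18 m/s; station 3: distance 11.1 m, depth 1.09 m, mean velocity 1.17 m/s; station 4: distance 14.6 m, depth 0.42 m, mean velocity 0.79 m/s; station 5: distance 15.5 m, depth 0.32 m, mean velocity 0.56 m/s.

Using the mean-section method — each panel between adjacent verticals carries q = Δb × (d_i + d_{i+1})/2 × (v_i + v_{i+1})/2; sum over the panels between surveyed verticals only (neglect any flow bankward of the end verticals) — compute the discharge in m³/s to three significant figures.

8.60 m³/s

Panel 1-2: Δb = 7.6 m, d̄ = (0.21+1.01)/2 = 0.61, v̄ = (0.41+1.18)/2 = 0.795 → q = 7.6×0.61×0.795 = 3.686 m³/s
Panel 2-3: Δb = 1.7 m, d̄ = (1.01+1.09)/2 = 1.05, v̄ = (1.18+1.17)/2 = 1.175 → q = 1.7×1.05×1.175 = 2.097 m³/s
Panel 3-4: Δb = 3.5 m, d̄ = (1.09+0.42)/2 = 0.755, v̄ = (1.17+0.79)/2 = 0.98 → q = 3.5×0.755×0.98 = 2.590 m³/s
Panel 4-5: Δb = 0.9 m, d̄ = (0.42+0.32)/2 = 0.37, v̄ = (0.79+0.56)/2 = 0.675 → q = 0.9×0.37×0.675 = 0.2248 m³/s
Q = Σ q = 8.597 m³/s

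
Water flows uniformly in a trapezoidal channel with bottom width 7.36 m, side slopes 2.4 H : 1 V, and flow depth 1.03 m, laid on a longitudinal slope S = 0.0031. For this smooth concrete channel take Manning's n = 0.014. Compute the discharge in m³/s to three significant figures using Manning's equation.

A = (b + z·y)·y = (7.36 + 2.4×1.03)×1.03 = 10.13 m²
P = b + 2y√(1+z²) = 7.36 + 2×1.03×√(1+2.4²) = 12.72 m
R = A/P = 10.13/12.72 = 0.7964 m
Q = (1/n)·A·R^(2/3)·S^(1/2) = (1/0.014) × 10.13 × 0.7964^(2/3) × 0.0031^(1/2) = 34.60 m³/s

34.6 m³/s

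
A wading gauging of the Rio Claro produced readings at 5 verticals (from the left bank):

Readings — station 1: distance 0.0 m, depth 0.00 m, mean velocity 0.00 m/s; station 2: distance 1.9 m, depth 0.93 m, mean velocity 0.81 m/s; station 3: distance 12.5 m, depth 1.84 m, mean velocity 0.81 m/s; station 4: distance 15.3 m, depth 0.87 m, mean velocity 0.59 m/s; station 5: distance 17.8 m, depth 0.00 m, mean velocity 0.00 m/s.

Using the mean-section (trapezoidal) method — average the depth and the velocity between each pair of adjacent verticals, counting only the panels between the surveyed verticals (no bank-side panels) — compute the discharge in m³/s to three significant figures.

Panel 1-2: Δb = 1.9 m, d̄ = (0.00+0.93)/2 = 0.465, v̄ = (0.00+0.81)/2 = 0.405 → q = 1.9×0.465×0.405 = 0.3578 m³/s
Panel 2-3: Δb = 10.6 m, d̄ = (0.93+1.84)/2 = 1.385, v̄ = (0.81+0.81)/2 = 0.81 → q = 10.6×1.385×0.81 = 11.89 m³/s
Panel 3-4: Δb = 2.8 m, d̄ = (1.84+0.87)/2 = 1.355, v̄ = (0.81+0.59)/2 = 0.7 → q = 2.8×1.355×0.7 = 2.656 m³/s
Panel 4-5: Δb = 2.5 m, d̄ = (0.87+0.00)/2 = 0.435, v̄ = (0.59+0.00)/2 = 0.295 → q = 2.5×0.435×0.295 = 0.3208 m³/s
Q = Σ q = 15.23 m³/s

15.2 m³/s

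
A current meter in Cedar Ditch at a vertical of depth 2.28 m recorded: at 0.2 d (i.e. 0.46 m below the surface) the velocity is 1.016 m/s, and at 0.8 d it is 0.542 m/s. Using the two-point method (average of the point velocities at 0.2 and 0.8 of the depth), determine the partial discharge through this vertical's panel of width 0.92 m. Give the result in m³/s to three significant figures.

1.63 m³/s

v̄ = (1.016 + 0.542) / 2 = 0.7790 m/s
q = v̄ × d × w = 0.7790 × 2.28 × 0.92 = 1.634 m³/s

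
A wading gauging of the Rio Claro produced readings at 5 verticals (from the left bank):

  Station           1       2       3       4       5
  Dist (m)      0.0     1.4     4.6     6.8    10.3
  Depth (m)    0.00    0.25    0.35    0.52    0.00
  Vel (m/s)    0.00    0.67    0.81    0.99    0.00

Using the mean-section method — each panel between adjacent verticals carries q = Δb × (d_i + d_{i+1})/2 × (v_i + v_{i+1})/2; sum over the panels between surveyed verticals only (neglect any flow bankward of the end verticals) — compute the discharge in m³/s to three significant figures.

Panel 1-2: Δb = 1.4 m, d̄ = (0.00+0.25)/2 = 0.125, v̄ = (0.00+0.67)/2 = 0.335 → q = 1.4×0.125×0.335 = 0.05863 m³/s
Panel 2-3: Δb = 3.2 m, d̄ = (0.25+0.35)/2 = 0.3, v̄ = (0.67+0.81)/2 = 0.74 → q = 3.2×0.3×0.74 = 0.7104 m³/s
Panel 3-4: Δb = 2.2 m, d̄ = (0.35+0.52)/2 = 0.435, v̄ = (0.81+0.99)/2 = 0.9 → q = 2.2×0.435×0.9 = 0.8613 m³/s
Panel 4-5: Δb = 3.5 m, d̄ = (0.52+0.00)/2 = 0.26, v̄ = (0.99+0.00)/2 = 0.495 → q = 3.5×0.26×0.495 = 0.4505 m³/s
Q = Σ q = 2.081 m³/s

2.08 m³/s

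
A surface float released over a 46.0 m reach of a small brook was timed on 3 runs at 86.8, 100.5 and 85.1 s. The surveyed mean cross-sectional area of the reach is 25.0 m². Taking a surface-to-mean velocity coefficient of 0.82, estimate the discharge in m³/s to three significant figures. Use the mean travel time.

t̄ = (86.8 + 100.5 + 85.1) / 3 = 90.8 s
v_surface = L / t̄ = 46.0 / 90.8 = 0.5066 m/s
v_mean = 0.82 × 0.5066 = 0.4154 m/s
Q = A × v_mean = 25.0 × 0.4154 = 10.39 m³/s

10.4 m³/s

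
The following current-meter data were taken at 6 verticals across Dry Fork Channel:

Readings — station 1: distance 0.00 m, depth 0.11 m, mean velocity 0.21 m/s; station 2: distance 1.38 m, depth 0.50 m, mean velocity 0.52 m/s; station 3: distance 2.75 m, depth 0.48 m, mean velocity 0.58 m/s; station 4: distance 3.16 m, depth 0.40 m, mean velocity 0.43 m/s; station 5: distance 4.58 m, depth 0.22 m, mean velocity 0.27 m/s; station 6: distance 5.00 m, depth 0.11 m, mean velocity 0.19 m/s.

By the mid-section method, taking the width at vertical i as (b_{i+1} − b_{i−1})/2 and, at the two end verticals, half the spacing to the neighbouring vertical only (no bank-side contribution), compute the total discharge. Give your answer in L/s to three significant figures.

838 L/s

w_1 = (1.38 − 0.00)/2 = 0.69 m; q_1 = 0.21 × 0.11 × 0.69 = 0.01594 m³/s
w_2 = (2.75 − 0.00)/2 = 1.375 m; q_2 = 0.52 × 0.50 × 1.375 = 0.3575 m³/s
w_3 = (3.16 − 1.38)/2 = 0.89 m; q_3 = 0.58 × 0.48 × 0.89 = 0.2478 m³/s
w_4 = (4.58 − 2.75)/2 = 0.915 m; q_4 = 0.43 × 0.40 × 0.915 = 0.1574 m³/s
w_5 = (5.00 − 3.16)/2 = 0.92 m; q_5 = 0.27 × 0.22 × 0.92 = 0.05465 m³/s
w_6 = (5.00 − 4.58)/2 = 0.21 m; q_6 = 0.19 × 0.11 × 0.21 = 0.004389 m³/s
Q = Σ qᵢ = 0.8376 m³/s
= 0.8376 × 1000 = 837.6 L/s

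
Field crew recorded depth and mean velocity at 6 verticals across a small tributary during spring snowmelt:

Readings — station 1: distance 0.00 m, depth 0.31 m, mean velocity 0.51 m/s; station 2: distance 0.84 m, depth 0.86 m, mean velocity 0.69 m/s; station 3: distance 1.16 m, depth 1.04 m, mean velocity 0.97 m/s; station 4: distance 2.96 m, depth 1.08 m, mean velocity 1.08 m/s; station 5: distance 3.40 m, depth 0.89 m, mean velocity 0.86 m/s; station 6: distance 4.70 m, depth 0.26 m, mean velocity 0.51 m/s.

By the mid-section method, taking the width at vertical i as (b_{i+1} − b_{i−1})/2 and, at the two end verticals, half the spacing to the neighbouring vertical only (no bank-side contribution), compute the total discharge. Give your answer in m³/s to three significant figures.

3.54 m³/s

w_1 = (0.84 − 0.00)/2 = 0.42 m; q_1 = 0.51 × 0.31 × 0.42 = 0.06640 m³/s
w_2 = (1.16 − 0.00)/2 = 0.58 m; q_2 = 0.69 × 0.86 × 0.58 = 0.3442 m³/s
w_3 = (2.96 − 0.84)/2 = 1.06 m; q_3 = 0.97 × 1.04 × 1.06 = 1.069 m³/s
w_4 = (3.40 − 1.16)/2 = 1.12 m; q_4 = 1.08 × 1.08 × 1.12 = 1.306 m³/s
w_5 = (4.70 − 2.96)/2 = 0.87 m; q_5 = 0.86 × 0.89 × 0.87 = 0.6659 m³/s
w_6 = (4.70 − 3.40)/2 = 0.65 m; q_6 = 0.51 × 0.26 × 0.65 = 0.08619 m³/s
Q = Σ qᵢ = 3.538 m³/s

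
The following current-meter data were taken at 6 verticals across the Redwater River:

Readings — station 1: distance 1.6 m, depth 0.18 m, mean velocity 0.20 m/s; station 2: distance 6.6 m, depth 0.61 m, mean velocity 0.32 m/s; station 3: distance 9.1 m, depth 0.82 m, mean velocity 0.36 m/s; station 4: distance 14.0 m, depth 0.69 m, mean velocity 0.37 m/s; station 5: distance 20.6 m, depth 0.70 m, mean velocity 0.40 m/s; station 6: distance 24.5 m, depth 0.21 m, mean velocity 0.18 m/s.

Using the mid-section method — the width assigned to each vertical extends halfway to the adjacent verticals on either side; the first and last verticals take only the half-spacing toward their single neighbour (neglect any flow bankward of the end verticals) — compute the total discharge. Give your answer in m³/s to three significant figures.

4.93 m³/s

w_1 = (6.6 − 1.6)/2 = 2.5 m; q_1 = 0.20 × 0.18 × 2.5 = 0.09000 m³/s
w_2 = (9.1 − 1.6)/2 = 3.75 m; q_2 = 0.32 × 0.61 × 3.75 = 0.7320 m³/s
w_3 = (14.0 − 6.6)/2 = 3.7 m; q_3 = 0.36 × 0.82 × 3.7 = 1.092 m³/s
w_4 = (20.6 − 9.1)/2 = 5.75 m; q_4 = 0.37 × 0.69 × 5.75 = 1.468 m³/s
w_5 = (24.5 − 14.0)/2 = 5.25 m; q_5 = 0.40 × 0.70 × 5.25 = 1.470 m³/s
w_6 = (24.5 − 20.6)/2 = 1.95 m; q_6 = 0.18 × 0.21 × 1.95 = 0.07371 m³/s
Q = Σ qᵢ = 4.926 m³/s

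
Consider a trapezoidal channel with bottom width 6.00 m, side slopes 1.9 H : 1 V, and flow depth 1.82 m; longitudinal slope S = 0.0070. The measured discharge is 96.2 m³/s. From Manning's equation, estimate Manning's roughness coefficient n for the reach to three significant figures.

0.0173

A = (b + z·y)·y = (6.00 + 1.9×1.82)×1.82 = 17.21 m²
P = b + 2y√(1+z²) = 6.00 + 2×1.82×√(1+1.9²) = 13.82 m
R = A/P = 17.21/13.82 = 1.246 m
n = (1/Q)·A·R^(2/3)·S^(1/2) = (1/96.2) × 17.21 × 1.158 × 0.08367 = 0.01733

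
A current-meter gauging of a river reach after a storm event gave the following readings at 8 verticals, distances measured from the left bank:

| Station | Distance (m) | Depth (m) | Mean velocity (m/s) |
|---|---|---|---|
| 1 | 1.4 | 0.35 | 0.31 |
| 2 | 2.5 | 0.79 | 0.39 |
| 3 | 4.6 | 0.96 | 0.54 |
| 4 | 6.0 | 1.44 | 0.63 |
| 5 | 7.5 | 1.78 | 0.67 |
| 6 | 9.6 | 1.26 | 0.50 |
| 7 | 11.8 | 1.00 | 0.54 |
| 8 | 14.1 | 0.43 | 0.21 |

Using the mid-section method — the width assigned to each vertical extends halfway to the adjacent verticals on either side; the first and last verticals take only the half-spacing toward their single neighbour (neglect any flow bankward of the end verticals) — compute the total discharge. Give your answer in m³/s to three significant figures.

7.60 m³/s

w_1 = (2.5 − 1.4)/2 = 0.55 m; q_1 = 0.31 × 0.35 × 0.55 = 0.05968 m³/s
w_2 = (4.6 − 1.4)/2 = 1.6 m; q_2 = 0.39 × 0.79 × 1.6 = 0.4930 m³/s
w_3 = (6.0 − 2.5)/2 = 1.75 m; q_3 = 0.54 × 0.96 × 1.75 = 0.9072 m³/s
w_4 = (7.5 − 4.6)/2 = 1.45 m; q_4 = 0.63 × 1.44 × 1.45 = 1.315 m³/s
w_5 = (9.6 − 6.0)/2 = 1.8 m; q_5 = 0.67 × 1.78 × 1.8 = 2.147 m³/s
w_6 = (11.8 − 7.5)/2 = 2.15 m; q_6 = 0.50 × 1.26 × 2.15 = 1.355 m³/s
w_7 = (14.1 − 9.6)/2 = 2.25 m; q_7 = 0.54 × 1.00 × 2.25 = 1.215 m³/s
w_8 = (14.1 − 11.8)/2 = 1.15 m; q_8 = 0.21 × 0.43 × 1.15 = 0.1038 m³/s
Q = Σ qᵢ = 7.595 m³/s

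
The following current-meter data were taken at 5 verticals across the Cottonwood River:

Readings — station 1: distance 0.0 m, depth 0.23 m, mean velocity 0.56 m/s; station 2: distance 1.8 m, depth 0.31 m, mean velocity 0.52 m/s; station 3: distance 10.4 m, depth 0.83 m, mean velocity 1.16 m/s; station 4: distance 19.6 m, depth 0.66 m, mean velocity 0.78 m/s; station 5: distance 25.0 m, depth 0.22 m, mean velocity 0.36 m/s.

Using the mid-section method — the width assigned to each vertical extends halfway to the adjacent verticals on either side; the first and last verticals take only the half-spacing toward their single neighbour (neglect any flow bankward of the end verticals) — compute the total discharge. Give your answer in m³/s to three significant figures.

13.5 m³/s

w_1 = (1.8 − 0.0)/2 = 0.9 m; q_1 = 0.56 × 0.23 × 0.9 = 0.1159 m³/s
w_2 = (10.4 − 0.0)/2 = 5.2 m; q_2 = 0.52 × 0.31 × 5.2 = 0.8382 m³/s
w_3 = (19.6 − 1.8)/2 = 8.9 m; q_3 = 1.16 × 0.83 × 8.9 = 8.569 m³/s
w_4 = (25.0 − 10.4)/2 = 7.3 m; q_4 = 0.78 × 0.66 × 7.3 = 3.758 m³/s
w_5 = (25.0 − 19.6)/2 = 2.7 m; q_5 = 0.36 × 0.22 × 2.7 = 0.2138 m³/s
Q = Σ qᵢ = 13.49 m³/s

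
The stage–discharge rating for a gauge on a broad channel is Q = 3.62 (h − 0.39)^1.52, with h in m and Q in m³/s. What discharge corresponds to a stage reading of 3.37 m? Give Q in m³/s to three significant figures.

19.0 m³/s

Q = 3.62 × (3.37 − 0.39)^1.52 = 3.62 × 2.98^1.52 = 19.03 m³/s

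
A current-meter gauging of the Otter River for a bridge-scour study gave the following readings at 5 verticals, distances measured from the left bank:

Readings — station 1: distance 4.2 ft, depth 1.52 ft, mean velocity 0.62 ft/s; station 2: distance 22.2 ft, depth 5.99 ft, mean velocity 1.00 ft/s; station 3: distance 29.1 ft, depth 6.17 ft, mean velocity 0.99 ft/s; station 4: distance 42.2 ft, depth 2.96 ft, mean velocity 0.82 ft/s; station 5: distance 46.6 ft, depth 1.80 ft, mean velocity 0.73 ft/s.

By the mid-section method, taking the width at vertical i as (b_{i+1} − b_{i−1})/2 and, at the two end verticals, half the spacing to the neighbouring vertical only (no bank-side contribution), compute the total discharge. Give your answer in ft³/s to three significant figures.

168 ft³/s

w_1 = (22.2 − 4.2)/2 = 9 ft; q_1 = 0.62 × 1.52 × 9 = 8.482 ft³/s
w_2 = (29.1 − 4.2)/2 = 12.45 ft; q_2 = 1.00 × 5.99 × 12.45 = 74.58 ft³/s
w_3 = (42.2 − 22.2)/2 = 10 ft; q_3 = 0.99 × 6.17 × 10 = 61.08 ft³/s
w_4 = (46.6 − 29.1)/2 = 8.75 ft; q_4 = 0.82 × 2.96 × 8.75 = 21.24 ft³/s
w_5 = (46.6 − 42.2)/2 = 2.2 ft; q_5 = 0.73 × 1.80 × 2.2 = 2.891 ft³/s
Q = Σ qᵢ = 168.3 ft³/s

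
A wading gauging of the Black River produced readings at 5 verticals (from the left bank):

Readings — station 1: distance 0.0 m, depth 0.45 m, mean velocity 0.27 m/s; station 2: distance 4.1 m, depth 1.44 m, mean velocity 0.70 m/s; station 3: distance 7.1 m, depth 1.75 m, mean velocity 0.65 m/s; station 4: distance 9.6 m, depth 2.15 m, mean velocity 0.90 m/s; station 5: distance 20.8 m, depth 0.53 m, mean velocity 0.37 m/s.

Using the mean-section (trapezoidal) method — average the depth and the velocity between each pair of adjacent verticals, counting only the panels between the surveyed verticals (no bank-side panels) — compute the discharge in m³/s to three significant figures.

18.4 m³/s

Panel 1-2: Δb = 4.1 m, d̄ = (0.45+1.44)/2 = 0.945, v̄ = (0.27+0.70)/2 = 0.485 → q = 4.1×0.945×0.485 = 1.879 m³/s
Panel 2-3: Δb = 3 m, d̄ = (1.44+1.75)/2 = 1.595, v̄ = (0.70+0.65)/2 = 0.675 → q = 3×1.595×0.675 = 3.230 m³/s
Panel 3-4: Δb = 2.5 m, d̄ = (1.75+2.15)/2 = 1.95, v̄ = (0.65+0.90)/2 = 0.775 → q = 2.5×1.95×0.775 = 3.778 m³/s
Panel 4-5: Δb = 11.2 m, d̄ = (2.15+0.53)/2 = 1.34, v̄ = (0.90+0.37)/2 = 0.635 → q = 11.2×1.34×0.635 = 9.530 m³/s
Q = Σ q = 18.42 m³/s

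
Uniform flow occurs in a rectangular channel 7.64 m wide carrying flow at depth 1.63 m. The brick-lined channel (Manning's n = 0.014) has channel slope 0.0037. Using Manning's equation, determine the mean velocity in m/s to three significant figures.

A = b·y = 7.64 × 1.63 = 12.45 m²
P = b + 2y = 7.64 + 2×1.63 = 10.90 m
R = A/P = 12.45/10.90 = 1.142 m
Q = (1/n)·A·R^(2/3)·S^(1/2) = (1/0.014) × 12.45 × 1.142^(2/3) × 0.0037^(1/2) = 59.13 m³/s
V = Q/A = 59.13/12.45 = 4.748 m/s

4.75 m/s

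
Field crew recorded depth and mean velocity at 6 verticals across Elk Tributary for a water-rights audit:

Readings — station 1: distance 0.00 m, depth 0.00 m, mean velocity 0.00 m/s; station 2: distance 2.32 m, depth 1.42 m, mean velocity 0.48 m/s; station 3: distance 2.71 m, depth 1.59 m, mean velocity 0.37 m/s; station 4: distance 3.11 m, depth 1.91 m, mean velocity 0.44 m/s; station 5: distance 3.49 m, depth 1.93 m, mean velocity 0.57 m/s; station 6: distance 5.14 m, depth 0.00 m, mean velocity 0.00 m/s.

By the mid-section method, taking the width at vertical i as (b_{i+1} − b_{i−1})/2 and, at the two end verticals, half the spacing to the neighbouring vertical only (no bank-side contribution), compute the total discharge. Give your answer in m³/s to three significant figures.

2.60 m³/s

w_2 = (2.71 − 0.00)/2 = 1.355 m; q_2 = 0.48 × 1.42 × 1.355 = 0.9236 m³/s
w_3 = (3.11 − 2.32)/2 = 0.395 m; q_3 = 0.37 × 1.59 × 0.395 = 0.2324 m³/s
w_4 = (3.49 − 2.71)/2 = 0.39 m; q_4 = 0.44 × 1.91 × 0.39 = 0.3278 m³/s
w_5 = (5.14 − 3.11)/2 = 1.015 m; q_5 = 0.57 × 1.93 × 1.015 = 1.117 m³/s
Stations 1, 6 contribute zero (depth or velocity is 0).
Q = Σ qᵢ = 2.600 m³/s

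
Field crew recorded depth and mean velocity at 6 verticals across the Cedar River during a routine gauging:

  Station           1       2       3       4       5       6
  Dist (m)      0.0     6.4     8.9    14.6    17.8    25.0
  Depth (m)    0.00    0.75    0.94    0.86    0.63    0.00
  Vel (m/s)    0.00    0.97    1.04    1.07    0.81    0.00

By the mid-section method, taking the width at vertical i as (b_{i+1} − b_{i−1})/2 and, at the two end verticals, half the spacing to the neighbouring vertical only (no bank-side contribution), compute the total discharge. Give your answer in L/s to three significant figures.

14000 L/s

w_2 = (8.9 − 0.0)/2 = 4.45 m; q_2 = 0.97 × 0.75 × 4.45 = 3.237 m³/s
w_3 = (14.6 − 6.4)/2 = 4.1 m; q_3 = 1.04 × 0.94 × 4.1 = 4.008 m³/s
w_4 = (17.8 − 8.9)/2 = 4.45 m; q_4 = 1.07 × 0.86 × 4.45 = 4.095 m³/s
w_5 = (25.0 − 14.6)/2 = 5.2 m; q_5 = 0.81 × 0.63 × 5.2 = 2.654 m³/s
Stations 1, 6 contribute zero (depth or velocity is 0).
Q = Σ qᵢ = 13.99 m³/s
= 13.99 × 1000 = 13990 L/s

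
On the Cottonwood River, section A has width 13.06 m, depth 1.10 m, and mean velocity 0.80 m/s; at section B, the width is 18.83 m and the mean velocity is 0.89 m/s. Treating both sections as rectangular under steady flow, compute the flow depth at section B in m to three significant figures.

0.686 m

Q = A₁V₁ = (13.06×1.10) × 0.80 = 11.49 m³/s
d₂ = Q/(b₂ V₂) = 11.49/(18.83×0.89) = 0.6858 m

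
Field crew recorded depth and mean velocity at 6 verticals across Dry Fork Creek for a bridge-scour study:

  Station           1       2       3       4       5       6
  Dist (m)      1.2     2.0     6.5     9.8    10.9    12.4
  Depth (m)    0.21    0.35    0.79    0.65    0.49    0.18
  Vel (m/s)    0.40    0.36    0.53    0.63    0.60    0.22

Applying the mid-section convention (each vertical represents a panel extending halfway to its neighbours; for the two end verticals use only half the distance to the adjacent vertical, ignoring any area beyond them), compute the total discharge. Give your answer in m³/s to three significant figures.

w_1 = (2.0 − 1.2)/2 = 0.4 m; q_1 = 0.40 × 0.21 × 0.4 = 0.03360 m³/s
w_2 = (6.5 − 1.2)/2 = 2.65 m; q_2 = 0.36 × 0.35 × 2.65 = 0.3339 m³/s
w_3 = (9.8 − 2.0)/2 = 3.9 m; q_3 = 0.53 × 0.79 × 3.9 = 1.633 m³/s
w_4 = (10.9 − 6.5)/2 = 2.2 m; q_4 = 0.63 × 0.65 × 2.2 = 0.9009 m³/s
w_5 = (12.4 − 9.8)/2 = 1.3 m; q_5 = 0.60 × 0.49 × 1.3 = 0.3822 m³/s
w_6 = (12.4 − 10.9)/2 = 0.75 m; q_6 = 0.22 × 0.18 × 0.75 = 0.02970 m³/s
Q = Σ qᵢ = 3.313 m³/s

3.31 m³/s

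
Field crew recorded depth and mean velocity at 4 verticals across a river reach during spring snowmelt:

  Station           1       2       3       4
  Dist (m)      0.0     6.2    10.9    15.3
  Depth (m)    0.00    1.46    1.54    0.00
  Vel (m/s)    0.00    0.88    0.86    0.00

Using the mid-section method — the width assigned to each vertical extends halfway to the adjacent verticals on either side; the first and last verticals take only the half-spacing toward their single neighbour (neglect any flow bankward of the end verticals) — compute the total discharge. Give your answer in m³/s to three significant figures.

w_2 = (10.9 − 0.0)/2 = 5.45 m; q_2 = 0.88 × 1.46 × 5.45 = 7.002 m³/s
w_3 = (15.3 − 6.2)/2 = 4.55 m; q_3 = 0.86 × 1.54 × 4.55 = 6.026 m³/s
Stations 1, 4 contribute zero (depth or velocity is 0).
Q = Σ qᵢ = 13.03 m³/s

13.0 m³/s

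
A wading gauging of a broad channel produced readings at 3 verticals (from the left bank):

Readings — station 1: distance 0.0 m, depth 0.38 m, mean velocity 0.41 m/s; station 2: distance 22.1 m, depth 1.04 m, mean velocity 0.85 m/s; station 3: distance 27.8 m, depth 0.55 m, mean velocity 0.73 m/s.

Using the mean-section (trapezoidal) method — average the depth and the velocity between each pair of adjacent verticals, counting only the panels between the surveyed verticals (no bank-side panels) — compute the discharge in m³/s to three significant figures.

13.5 m³/s

Panel 1-2: Δb = 22.1 m, d̄ = (0.38+1.04)/2 = 0.71, v̄ = (0.41+0.85)/2 = 0.63 → q = 22.1×0.71×0.63 = 9.885 m³/s
Panel 2-3: Δb = 5.7 m, d̄ = (1.04+0.55)/2 = 0.795, v̄ = (0.85+0.73)/2 = 0.79 → q = 5.7×0.795×0.79 = 3.580 m³/s
Q = Σ q = 13.47 m³/s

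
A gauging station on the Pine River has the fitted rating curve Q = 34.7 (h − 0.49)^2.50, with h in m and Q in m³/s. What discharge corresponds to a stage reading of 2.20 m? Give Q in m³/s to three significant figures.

133 m³/s

Q = 34.7 × (2.20 − 0.49)^2.50 = 34.7 × 1.71^2.50 = 132.7 m³/s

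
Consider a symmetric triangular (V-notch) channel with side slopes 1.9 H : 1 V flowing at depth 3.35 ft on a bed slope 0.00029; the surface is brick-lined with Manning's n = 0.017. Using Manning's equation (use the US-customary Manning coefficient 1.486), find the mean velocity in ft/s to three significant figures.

A = z·y² = 1.9×3.35² = 21.32 ft²
P = 2y√(1+z²) = 2×3.35×√(1+1.9²) = 14.39 ft
R = A/P = 21.32/14.39 = 1.482 ft
Q = (1.486/n)·A·R^(2/3)·S^(1/2) = (1.486/0.017) × 21.32 × 1.482^(2/3) × 0.00029^(1/2) = 41.26 ft³/s
V = Q/A = 41.26/21.32 = 1.935 ft/s

1.94 ft/s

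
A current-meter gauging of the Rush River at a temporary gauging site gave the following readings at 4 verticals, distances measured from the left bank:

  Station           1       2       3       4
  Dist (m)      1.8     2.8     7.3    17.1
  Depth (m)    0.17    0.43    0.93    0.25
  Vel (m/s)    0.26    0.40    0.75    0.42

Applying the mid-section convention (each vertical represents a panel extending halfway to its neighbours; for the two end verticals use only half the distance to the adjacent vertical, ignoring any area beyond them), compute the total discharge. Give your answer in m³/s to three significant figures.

6.00 m³/s

w_1 = (2.8 − 1.8)/2 = 0.5 m; q_1 = 0.26 × 0.17 × 0.5 = 0.02210 m³/s
w_2 = (7.3 − 1.8)/2 = 2.75 m; q_2 = 0.40 × 0.43 × 2.75 = 0.4730 m³/s
w_3 = (17.1 − 2.8)/2 = 7.15 m; q_3 = 0.75 × 0.93 × 7.15 = 4.987 m³/s
w_4 = (17.1 − 7.3)/2 = 4.9 m; q_4 = 0.42 × 0.25 × 4.9 = 0.5145 m³/s
Q = Σ qᵢ = 5.997 m³/s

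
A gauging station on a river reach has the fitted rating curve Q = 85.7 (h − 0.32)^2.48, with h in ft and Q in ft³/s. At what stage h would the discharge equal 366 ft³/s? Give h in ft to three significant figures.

2.12 ft

h − h₀ = (Q/C)^(1/b) = (366/85.7)^(1/2.48) = 1.796 ft
h = 0.32 + 1.796 = 2.116 ft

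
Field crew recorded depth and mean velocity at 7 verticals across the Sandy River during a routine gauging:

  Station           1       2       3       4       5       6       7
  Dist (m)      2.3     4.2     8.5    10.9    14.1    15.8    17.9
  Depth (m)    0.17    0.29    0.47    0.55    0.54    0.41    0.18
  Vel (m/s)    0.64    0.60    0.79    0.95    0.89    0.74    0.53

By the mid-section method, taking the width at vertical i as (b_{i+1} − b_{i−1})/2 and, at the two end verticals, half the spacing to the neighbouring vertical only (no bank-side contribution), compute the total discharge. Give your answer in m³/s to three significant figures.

5.20 m³/s

w_1 = (4.2 − 2.3)/2 = 0.95 m; q_1 = 0.64 × 0.17 × 0.95 = 0.1034 m³/s
w_2 = (8.5 − 2.3)/2 = 3.1 m; q_2 = 0.60 × 0.29 × 3.1 = 0.5394 m³/s
w_3 = (10.9 − 4.2)/2 = 3.35 m; q_3 = 0.79 × 0.47 × 3.35 = 1.244 m³/s
w_4 = (14.1 − 8.5)/2 = 2.8 m; q_4 = 0.95 × 0.55 × 2.8 = 1.463 m³/s
w_5 = (15.8 − 10.9)/2 = 2.45 m; q_5 = 0.89 × 0.54 × 2.45 = 1.177 m³/s
w_6 = (17.9 − 14.1)/2 = 1.9 m; q_6 = 0.74 × 0.41 × 1.9 = 0.5765 m³/s
w_7 = (17.9 − 15.8)/2 = 1.05 m; q_7 = 0.53 × 0.18 × 1.05 = 0.1002 m³/s
Q = Σ qᵢ = 5.204 m³/s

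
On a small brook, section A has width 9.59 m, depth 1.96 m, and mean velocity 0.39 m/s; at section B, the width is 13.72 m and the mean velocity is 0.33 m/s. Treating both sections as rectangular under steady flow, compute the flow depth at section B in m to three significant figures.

Q = A₁V₁ = (9.59×1.96) × 0.39 = 7.331 m³/s
d₂ = Q/(b₂ V₂) = 7.331/(13.72×0.33) = 1.619 m

1.62 m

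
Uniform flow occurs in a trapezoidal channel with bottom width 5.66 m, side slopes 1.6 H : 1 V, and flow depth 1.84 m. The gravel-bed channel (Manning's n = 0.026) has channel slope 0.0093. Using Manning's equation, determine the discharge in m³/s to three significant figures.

68.4 m³/s

A = (b + z·y)·y = (5.66 + 1.6×1.84)×1.84 = 15.83 m²
P = b + 2y√(1+z²) = 5.66 + 2×1.84×√(1+1.6²) = 12.60 m
R = A/P = 15.83/12.60 = 1.256 m
Q = (1/n)·A·R^(2/3)·S^(1/2) = (1/0.026) × 15.83 × 1.256^(2/3) × 0.0093^(1/2) = 68.36 m³/s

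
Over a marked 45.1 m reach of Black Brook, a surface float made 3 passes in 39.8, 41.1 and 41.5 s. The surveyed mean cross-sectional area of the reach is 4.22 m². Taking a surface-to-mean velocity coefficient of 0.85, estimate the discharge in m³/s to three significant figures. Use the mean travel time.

t̄ = (39.8 + 41.1 + 41.5) / 3 = 40.8 s
v_surface = L / t̄ = 45.1 / 40.8 = 1.105 m/s
v_mean = 0.85 × 1.105 = 0.9396 m/s
Q = A × v_mean = 4.22 × 0.9396 = 3.965 m³/s

3.97 m³/s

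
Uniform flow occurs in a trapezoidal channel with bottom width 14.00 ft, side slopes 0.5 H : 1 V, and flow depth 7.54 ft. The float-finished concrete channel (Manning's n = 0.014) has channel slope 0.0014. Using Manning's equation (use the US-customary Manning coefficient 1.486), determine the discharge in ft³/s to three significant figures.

1420 ft³/s

A = (b + z·y)·y = (14.00 + 0.5×7.54)×7.54 = 134.0 ft²
P = b + 2y√(1+z²) = 14.00 + 2×7.54×√(1+0.5²) = 30.86 ft
R = A/P = 134.0/30.86 = 4.342 ft
Q = (1.486/n)·A·R^(2/3)·S^(1/2) = (1.486/0.014) × 134.0 × 4.342^(2/3) × 0.0014^(1/2) = 1416 ft³/s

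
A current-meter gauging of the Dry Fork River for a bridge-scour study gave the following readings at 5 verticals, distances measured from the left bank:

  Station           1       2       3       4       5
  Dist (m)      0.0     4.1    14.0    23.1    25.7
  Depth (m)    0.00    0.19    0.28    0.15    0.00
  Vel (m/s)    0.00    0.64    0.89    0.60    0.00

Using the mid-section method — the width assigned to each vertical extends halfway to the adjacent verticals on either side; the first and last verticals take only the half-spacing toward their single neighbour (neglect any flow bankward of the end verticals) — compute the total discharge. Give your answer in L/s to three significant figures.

3750 L/s

w_2 = (14.0 − 0.0)/2 = 7 m; q_2 = 0.64 × 0.19 × 7 = 0.8512 m³/s
w_3 = (23.1 − 4.1)/2 = 9.5 m; q_3 = 0.89 × 0.28 × 9.5 = 2.367 m³/s
w_4 = (25.7 − 14.0)/2 = 5.85 m; q_4 = 0.60 × 0.15 × 5.85 = 0.5265 m³/s
Stations 1, 5 contribute zero (depth or velocity is 0).
Q = Σ qᵢ = 3.745 m³/s
= 3.745 × 1000 = 3745 L/s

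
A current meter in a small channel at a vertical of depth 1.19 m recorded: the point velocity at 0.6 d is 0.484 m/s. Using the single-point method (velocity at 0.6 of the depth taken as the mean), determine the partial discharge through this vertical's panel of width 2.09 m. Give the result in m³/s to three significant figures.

1.20 m³/s

v̄ = v₀.₆ = 0.484 m/s
q = v̄ × d × w = 0.4840 × 1.19 × 2.09 = 1.204 m³/s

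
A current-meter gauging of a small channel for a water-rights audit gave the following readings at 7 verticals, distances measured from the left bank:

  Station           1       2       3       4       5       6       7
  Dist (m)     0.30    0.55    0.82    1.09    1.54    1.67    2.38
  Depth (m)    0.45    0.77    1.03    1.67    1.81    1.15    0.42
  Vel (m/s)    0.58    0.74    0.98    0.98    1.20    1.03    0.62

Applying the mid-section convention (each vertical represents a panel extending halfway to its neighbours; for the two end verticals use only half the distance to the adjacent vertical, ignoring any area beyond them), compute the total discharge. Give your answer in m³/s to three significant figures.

w_1 = (0.55 − 0.30)/2 = 0.125 m; q_1 = 0.58 × 0.45 × 0.125 = 0.03263 m³/s
w_2 = (0.82 − 0.30)/2 = 0.26 m; q_2 = 0.74 × 0.77 × 0.26 = 0.1481 m³/s
w_3 = (1.09 − 0.55)/2 = 0.27 m; q_3 = 0.98 × 1.03 × 0.27 = 0.2725 m³/s
w_4 = (1.54 − 0.82)/2 = 0.36 m; q_4 = 0.98 × 1.67 × 0.36 = 0.5892 m³/s
w_5 = (1.67 − 1.09)/2 = 0.29 m; q_5 = 1.20 × 1.81 × 0.29 = 0.6299 m³/s
w_6 = (2.38 − 1.54)/2 = 0.42 m; q_6 = 1.03 × 1.15 × 0.42 = 0.4975 m³/s
w_7 = (2.38 − 1.67)/2 = 0.355 m; q_7 = 0.62 × 0.42 × 0.355 = 0.09244 m³/s
Q = Σ qᵢ = 2.262 m³/s

2.26 m³/s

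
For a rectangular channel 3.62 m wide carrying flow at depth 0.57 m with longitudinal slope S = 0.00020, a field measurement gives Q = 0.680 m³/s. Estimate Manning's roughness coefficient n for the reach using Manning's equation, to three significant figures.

A = b·y = 3.62 × 0.57 = 2.063 m²
P = b + 2y = 3.62 + 2×0.57 = 4.760 m
R = A/P = 2.063/4.760 = 0.4335 m
n = (1/Q)·A·R^(2/3)·S^(1/2) = (1/0.680) × 2.063 × 0.5728 × 0.01414 = 0.02458

0.0246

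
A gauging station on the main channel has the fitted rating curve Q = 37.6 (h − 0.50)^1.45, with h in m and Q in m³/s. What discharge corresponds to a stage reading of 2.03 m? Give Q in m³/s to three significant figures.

Q = 37.6 × (2.03 − 0.50)^1.45 = 37.6 × 1.53^1.45 = 69.66 m³/s

69.7 m³/s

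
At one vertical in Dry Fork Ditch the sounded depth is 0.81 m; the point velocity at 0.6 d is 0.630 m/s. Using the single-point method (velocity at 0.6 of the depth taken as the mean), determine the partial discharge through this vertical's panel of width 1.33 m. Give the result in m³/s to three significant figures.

v̄ = v₀.₆ = 0.630 m/s
q = v̄ × d × w = 0.6300 × 0.81 × 1.33 = 0.6787 m³/s

0.679 m³/s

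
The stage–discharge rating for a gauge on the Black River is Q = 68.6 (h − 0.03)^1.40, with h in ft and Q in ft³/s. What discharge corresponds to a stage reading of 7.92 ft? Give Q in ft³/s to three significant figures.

1240 ft³/s

Q = 68.6 × (7.92 − 0.03)^1.40 = 68.6 × 7.89^1.40 = 1237 ft³/s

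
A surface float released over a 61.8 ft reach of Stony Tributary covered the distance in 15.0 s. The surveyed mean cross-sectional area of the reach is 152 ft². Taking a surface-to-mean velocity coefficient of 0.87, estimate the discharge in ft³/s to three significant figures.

545 ft³/s

v_surface = L / t̄ = 61.8 / 15 = 4.120 ft/s
v_mean = 0.87 × 4.120 = 3.584 ft/s
Q = A × v_mean = 152 × 3.584 = 544.8 ft³/s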